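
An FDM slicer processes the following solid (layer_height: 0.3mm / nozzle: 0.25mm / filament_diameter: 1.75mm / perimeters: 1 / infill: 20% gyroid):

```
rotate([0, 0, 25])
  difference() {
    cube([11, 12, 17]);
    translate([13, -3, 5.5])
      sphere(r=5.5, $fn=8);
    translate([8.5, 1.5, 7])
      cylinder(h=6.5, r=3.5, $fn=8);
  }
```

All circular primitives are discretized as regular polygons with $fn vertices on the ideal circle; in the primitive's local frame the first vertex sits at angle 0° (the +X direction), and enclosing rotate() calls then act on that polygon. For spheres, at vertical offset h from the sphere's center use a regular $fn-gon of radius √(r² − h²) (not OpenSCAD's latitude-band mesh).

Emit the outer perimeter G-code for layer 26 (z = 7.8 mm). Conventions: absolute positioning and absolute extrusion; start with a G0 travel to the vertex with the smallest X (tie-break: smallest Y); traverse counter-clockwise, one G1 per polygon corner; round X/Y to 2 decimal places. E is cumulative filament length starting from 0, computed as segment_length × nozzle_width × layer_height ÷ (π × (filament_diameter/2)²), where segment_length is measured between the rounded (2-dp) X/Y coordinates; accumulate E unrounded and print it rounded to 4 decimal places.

G0 X-5.07 Y10.88 Z7.80
G1 X0.00 Y0.00 E0.3743
G1 X5.09 Y2.38 E0.5495
G1 X3.90 Y3.47 E0.5998
G1 X3.78 Y6.15 E0.6835
G1 X5.59 Y8.12 E0.7669
G1 X8.27 Y8.24 E0.8505
G1 X8.32 Y8.20 E0.8525
G1 X4.90 Y15.52 E1.1045
G1 X-5.07 Y10.88 E1.4473

At z = 7.8 mm: the cube (footprint 11×12) is included at this height; the sphere at (13, -3): section is a regular 8-gon, circumradius = √(r²−h²) = √(5.5²−2.3²) = 4.996; the r=3.5 cylinder at (8.5, 1.5) gives a regular 8-gon of circumradius 3.5 (constant along its height); Subtracting the remaining from the first: starting from the 11×12 cube, the r=5.5 sphere at (13, -3) partially overlaps it — only the 1.36 mm² overlap (of its 70.60 mm²) is removed, clipping the outline; the r=3.5 cylinder at (8.5, 1.5) partially overlaps it — only the 23.29 mm² overlap (of its 34.65 mm²) is removed, clipping the outline — 1 connected region; (rotated 25° about Z; rotation is an isometry so areas/perimeters/island counts are preserved). The outline is a single polygon with 9 vertices. Extrusion per mm of travel: 0.25 × 0.3 / (π × 0.875²) = 0.031181. Accumulating E over each segment gives final E = 1.4473.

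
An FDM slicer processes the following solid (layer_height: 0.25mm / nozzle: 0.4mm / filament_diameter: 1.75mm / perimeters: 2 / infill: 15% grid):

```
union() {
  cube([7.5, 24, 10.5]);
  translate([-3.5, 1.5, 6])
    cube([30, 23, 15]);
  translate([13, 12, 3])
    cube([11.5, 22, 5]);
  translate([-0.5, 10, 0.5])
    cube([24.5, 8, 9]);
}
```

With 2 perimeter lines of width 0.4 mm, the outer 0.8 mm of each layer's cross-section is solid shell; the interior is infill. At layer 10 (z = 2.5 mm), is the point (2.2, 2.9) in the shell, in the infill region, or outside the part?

At z = 2.5 mm: the cube is present — its section is the full 7.5×24 rectangle; the cube at (-3.5, 1.5) is not intersected at this z (z outside [6, 21]); the cube at (13, 12) is absent (z outside [3, 8]); the cube at (-0.5, 10) is present — its section is the full 24.5×8 rectangle; Taking the union: the regions partially overlap (shared area 60.00 mm²), so overlapping operands fuse into one piece — 1 connected region. Overall, the cross-section is a single solid region. The nearest boundary edge runs (0.00, 0.00)→(0.00, 10.00); distance from the point to it = 2.20 mm. The point is inside the cross-section and 2.20 mm from the nearest boundary — more than the 0.8 mm shell width (2 × 0.4), so it's in the infill interior.

infill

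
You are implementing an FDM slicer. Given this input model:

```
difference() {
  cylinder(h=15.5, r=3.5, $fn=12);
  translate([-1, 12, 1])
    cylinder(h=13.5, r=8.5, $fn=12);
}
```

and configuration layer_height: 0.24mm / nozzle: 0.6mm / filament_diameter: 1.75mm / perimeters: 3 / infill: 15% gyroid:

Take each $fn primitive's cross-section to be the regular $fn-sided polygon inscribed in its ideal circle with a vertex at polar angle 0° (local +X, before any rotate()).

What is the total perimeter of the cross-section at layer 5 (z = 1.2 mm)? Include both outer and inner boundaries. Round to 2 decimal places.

At z = 1.2 mm: the r=3.5 cylinder contributes a regular 12-gon of circumradius 3.5 (perimeter = 2·12·3.500·sin(180°/12) = 21.74 mm); the cylinder at (-1, 12): section is a regular 12-gon, circumradius r=8.5 (perimeter = 2·12·8.500·sin(180°/12) = 52.80 mm); Subtracting the remaining from the first: starting from the r=3.5 cylinder, the r=8.5 cylinder at (-1, 12) misses the remaining region (no effect) — boundary = 21.74 mm. Overall, the cross-section is a single solid region. Total boundary length (outer) = 21.74 mm.

21.74 mm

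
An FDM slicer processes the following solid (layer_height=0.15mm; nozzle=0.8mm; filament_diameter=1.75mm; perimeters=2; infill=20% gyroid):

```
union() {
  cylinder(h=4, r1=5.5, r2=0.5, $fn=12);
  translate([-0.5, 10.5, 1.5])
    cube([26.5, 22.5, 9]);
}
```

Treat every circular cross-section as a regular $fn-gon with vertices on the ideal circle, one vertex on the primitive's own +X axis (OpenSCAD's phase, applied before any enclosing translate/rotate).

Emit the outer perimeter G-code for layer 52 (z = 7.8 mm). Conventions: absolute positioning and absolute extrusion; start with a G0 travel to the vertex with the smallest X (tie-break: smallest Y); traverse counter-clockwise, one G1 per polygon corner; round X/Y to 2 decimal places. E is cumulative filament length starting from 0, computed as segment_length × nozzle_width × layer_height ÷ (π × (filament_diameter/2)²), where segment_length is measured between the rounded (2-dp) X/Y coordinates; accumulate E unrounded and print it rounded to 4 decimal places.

G0 X-0.50 Y10.50 Z7.80
G1 X26.00 Y10.50 E1.3221
G1 X26.00 Y33.00 E2.4446
G1 X-0.50 Y33.00 E3.7667
G1 X-0.50 Y10.50 E4.8892

At z = 7.8 mm: the cone is not intersected at this z (z outside [0, 4]); the cube at (-0.5, 10.5) (footprint 26.5×22.5) is included at this height; Combining (union): only the 26.5×22.5 cube at (-0.5, 10.5) is present, so the union is just that shape — 1 connected region. The outline is a single polygon with 4 vertices. Extrusion per mm of travel: 0.8 × 0.15 / (π × 0.875²) = 0.049890. Accumulating E over each segment gives final E = 4.8892.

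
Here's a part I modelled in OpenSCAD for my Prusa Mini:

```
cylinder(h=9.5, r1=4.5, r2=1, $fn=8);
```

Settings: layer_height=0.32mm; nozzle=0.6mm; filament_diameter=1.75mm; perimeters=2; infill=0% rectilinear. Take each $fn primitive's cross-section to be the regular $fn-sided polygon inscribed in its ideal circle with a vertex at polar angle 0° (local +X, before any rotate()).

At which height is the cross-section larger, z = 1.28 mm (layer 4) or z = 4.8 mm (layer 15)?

Layer 4 (z = 1.28): the cone: at t=0.135 of its height the radius interpolates to r₁+(r₂−r₁)t = 4.028, giving a regular 8-gon of that circumradius (area = (8/2)·4.028²·sin(360°/8) = 45.90 mm²). So its area = 45.90 mm². Layer 15 (z = 4.8): the cone (r1=4.5→r2=1) has section circumradius 2.732 here — a regular 8-gon (area = (8/2)·2.732²·sin(360°/8) = 21.10 mm²). So its area = 21.10 mm². Layer 4 is larger (45.90 vs 21.10 mm²).

layer 4 (z = 1.28 mm)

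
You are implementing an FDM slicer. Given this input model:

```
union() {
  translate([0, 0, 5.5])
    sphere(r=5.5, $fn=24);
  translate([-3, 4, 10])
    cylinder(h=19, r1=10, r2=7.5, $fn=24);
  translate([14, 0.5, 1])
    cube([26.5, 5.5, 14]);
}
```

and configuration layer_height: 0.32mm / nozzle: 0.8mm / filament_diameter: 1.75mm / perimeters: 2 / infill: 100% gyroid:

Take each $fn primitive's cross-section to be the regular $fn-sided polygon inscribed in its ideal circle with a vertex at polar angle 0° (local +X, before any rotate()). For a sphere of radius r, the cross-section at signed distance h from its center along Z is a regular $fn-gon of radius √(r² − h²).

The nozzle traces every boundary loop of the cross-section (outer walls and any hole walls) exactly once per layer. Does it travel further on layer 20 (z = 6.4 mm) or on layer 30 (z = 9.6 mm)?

Layer 20 (z = 6.4): the r=5.5 sphere contributes a regular 24-gon of circumradius √(5.5²−0.9²) = 5.426 (perimeter = 2·24·5.426·sin(180°/24) = 33.99 mm); the cone at (-3, 4) does not reach this height (z outside [10, 29]); the 26.5×5.5 cube at (14, 0.5) contributes its full rectangle (perimeter 64.00 mm); Taking the union: the 2 present regions are separate (no shared area or edge), so areas and boundary lengths simply add and each stays a separate island — boundary = 97.99 mm. So its perimeter = 97.99 mm. Layer 30 (z = 9.6): the r=5.5 sphere slices to a regular 24-gon of circumradius 3.666 (√(r²−h²) with h=4.1 from center) (perimeter = 2·24·3.666·sin(180°/24) = 22.97 mm); the cone at (-3, 4) does not reach this height (z outside [10, 29]); the 26.5×5.5 cube at (14, 0.5) contributes its full rectangle (perimeter 64.00 mm); Merging all regions: the 2 present regions are separate (no shared area or edge), so areas and boundary lengths simply add and each stays a separate island — boundary = 86.97 mm. So its perimeter = 86.97 mm. Layer 20 is larger (97.99 vs 86.97 mm).

layer 20 (z = 6.4 mm)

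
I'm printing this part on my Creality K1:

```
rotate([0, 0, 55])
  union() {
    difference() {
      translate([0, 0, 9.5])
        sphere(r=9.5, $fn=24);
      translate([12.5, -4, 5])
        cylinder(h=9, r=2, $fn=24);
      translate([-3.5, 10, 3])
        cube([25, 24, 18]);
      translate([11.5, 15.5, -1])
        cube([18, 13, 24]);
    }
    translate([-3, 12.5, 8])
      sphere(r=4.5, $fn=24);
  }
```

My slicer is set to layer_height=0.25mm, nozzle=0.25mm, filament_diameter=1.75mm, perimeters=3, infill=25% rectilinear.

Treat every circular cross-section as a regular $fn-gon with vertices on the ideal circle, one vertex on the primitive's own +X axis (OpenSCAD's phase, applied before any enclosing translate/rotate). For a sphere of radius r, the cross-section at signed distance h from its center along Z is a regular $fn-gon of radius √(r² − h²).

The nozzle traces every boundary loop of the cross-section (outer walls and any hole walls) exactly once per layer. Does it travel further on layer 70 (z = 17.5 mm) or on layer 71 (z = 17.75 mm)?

Layer 70 (z = 17.5): the sphere: section is a regular 24-gon, circumradius = √(r²−h²) = √(9.5²−8²) = 5.123 (perimeter = 2·24·5.123·sin(180°/24) = 32.10 mm); the cylinder at (12.5, -4) is absent (z outside [5, 14]); the cube at (-3.5, 10) (footprint 25×24) is included at this height (perimeter 98.00 mm); the cube at (11.5, 15.5) is present — its section is the full 18×13 rectangle (perimeter 62.00 mm); After the difference (first − rest): starting from the r=9.5 sphere, the 25×24 cube at (-3.5, 10) misses the remaining region (no effect); the 18×13 cube at (11.5, 15.5) misses the remaining region (no effect) — boundary = 32.10 mm; the sphere at (-3, 12.5) does not reach this height (|z−center|=9.500 > r=4.5); Combining (union): only the result so far is present, so the union is just that shape — boundary = 32.10 mm; (whole slice rotated 55° about Z — lengths, areas and connectivity unchanged). So its perimeter = 32.10 mm. Layer 71 (z = 17.75): the r=9.5 sphere contributes a regular 24-gon of circumradius √(9.5²−8.25²) = 4.710 (perimeter = 2·24·4.710·sin(180°/24) = 29.51 mm); the cylinder at (12.5, -4) is not intersected at this z (z outside [5, 14]); the 25×24 cube at (-3.5, 10) contributes its full rectangle (perimeter 98.00 mm); the cube at (11.5, 15.5) (footprint 18×13) is included at this height (perimeter 62.00 mm); After the difference (first − rest): starting from the r=9.5 sphere, the 25×24 cube at (-3.5, 10) misses the remaining region (no effect); the 18×13 cube at (11.5, 15.5) misses the remaining region (no effect) — boundary = 29.51 mm; the sphere at (-3, 12.5) does not reach this height (|z−center|=9.750 > r=4.5); Combining (union): only the result so far is present, so the union is just that shape — boundary = 29.51 mm; (rotated 55° about Z; rotation is an isometry so areas/perimeters/island counts are preserved). So its perimeter = 29.51 mm. Layer 70 is larger (32.10 vs 29.51 mm).

layer 70 (z = 17.5 mm)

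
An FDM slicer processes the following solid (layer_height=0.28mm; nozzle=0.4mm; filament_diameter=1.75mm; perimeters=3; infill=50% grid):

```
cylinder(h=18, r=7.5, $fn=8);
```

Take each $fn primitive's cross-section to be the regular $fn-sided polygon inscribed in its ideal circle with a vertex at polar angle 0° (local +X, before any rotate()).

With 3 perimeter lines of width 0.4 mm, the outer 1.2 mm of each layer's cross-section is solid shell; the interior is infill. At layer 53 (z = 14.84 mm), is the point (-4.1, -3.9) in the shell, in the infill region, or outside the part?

At z = 14.84 mm: the r=7.5 cylinder gives a regular 8-gon of circumradius 7.5 (constant along its height). Overall, the cross-section is a single solid region. The nearest boundary edge runs (-7.50, 0.00)→(-5.30, -5.30); distance from the point to it = 1.65 mm. The point is inside the cross-section and 1.65 mm from the nearest boundary — more than the 1.2 mm shell width (3 × 0.4), so it's in the infill interior.

infill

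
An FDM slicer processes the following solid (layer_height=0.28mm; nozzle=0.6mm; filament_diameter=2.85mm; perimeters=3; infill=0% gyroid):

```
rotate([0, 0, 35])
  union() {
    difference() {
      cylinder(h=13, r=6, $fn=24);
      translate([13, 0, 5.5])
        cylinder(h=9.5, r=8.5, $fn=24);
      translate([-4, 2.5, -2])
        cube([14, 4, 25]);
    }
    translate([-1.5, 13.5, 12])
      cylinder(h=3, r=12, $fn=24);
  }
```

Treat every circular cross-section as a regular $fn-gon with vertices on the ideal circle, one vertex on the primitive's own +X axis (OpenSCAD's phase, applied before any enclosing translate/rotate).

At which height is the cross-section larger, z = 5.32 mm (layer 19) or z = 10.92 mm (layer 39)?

Layer 19 (z = 5.32): the cylinder: section is a regular 24-gon, circumradius r=6 (area = (24/2)·6.000²·sin(360°/24) = 111.81 mm²); the cylinder at (13, 0) is absent (z outside [5.5, 15]); the cube at (-4, 2.5) is present — its section is the full 14×4 rectangle (area 56.00 mm²); Subtracting the remaining from the first: starting from the r=6 cylinder (111.81 mm²), the 14×4 cube at (-4, 2.5) partially overlaps it — only the 25.41 mm² overlap (of its 56.00 mm²) is removed, clipping the outline — area = 86.40 mm²; the cylinder at (-1.5, 13.5) is not intersected at this z (z outside [12, 15]); Taking the union: only that combined region is present, so the union is just that shape — area = 86.40 mm²; (whole slice rotated 35° about Z — lengths, areas and connectivity unchanged). So its area = 86.40 mm². Layer 39 (z = 10.92): the r=6 cylinder gives a regular 24-gon of circumradius 6 (constant along its height) (area = (24/2)·6.000²·sin(360°/24) = 111.81 mm²); the cylinder at (13, 0): section is a regular 24-gon, circumradius r=8.5 (area = (24/2)·8.500²·sin(360°/24) = 224.40 mm²); the 14×4 cube at (-4, 2.5) contributes its full rectangle (area 56.00 mm²); Taking the first minus the rest: starting from the r=6 cylinder (111.81 mm²), the r=8.5 cylinder at (13, 0) partially overlaps it — only the 5.86 mm² overlap (of its 224.40 mm²) is removed, clipping the outline; the 14×4 cube at (-4, 2.5) partially overlaps it — only the 25.27 mm² overlap (of its 56.00 mm²) is removed, clipping the outline — area = 80.68 mm²; the cylinder at (-1.5, 13.5) is not intersected at this z (z outside [12, 15]); Merging all regions: only that combined region is present, so the union is just that shape — area = 80.68 mm²; (rotated 35° about Z; rotation is an isometry so areas/perimeters/island counts are preserved). So its area = 80.68 mm². Layer 19 is larger (86.40 vs 80.68 mm²).

layer 19 (z = 5.32 mm)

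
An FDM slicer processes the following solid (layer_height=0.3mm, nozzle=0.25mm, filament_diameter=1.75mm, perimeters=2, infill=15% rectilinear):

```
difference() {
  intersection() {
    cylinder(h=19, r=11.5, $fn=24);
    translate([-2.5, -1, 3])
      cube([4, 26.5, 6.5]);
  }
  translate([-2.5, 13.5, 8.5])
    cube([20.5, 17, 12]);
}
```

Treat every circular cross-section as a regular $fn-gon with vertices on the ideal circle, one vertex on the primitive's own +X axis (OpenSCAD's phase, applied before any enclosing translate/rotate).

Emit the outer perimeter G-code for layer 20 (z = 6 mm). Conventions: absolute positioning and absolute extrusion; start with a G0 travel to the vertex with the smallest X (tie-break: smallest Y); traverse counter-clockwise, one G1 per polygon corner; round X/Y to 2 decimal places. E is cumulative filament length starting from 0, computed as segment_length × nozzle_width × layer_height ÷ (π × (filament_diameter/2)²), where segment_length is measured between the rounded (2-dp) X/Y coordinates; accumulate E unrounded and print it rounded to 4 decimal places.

At z = 6 mm: the cylinder: section is a regular 24-gon, circumradius r=11.5; the cube at (-2.5, -1) (footprint 4×26.5) is included at this height; After intersecting: the 4×26.5 cube at (-2.5, -1) partially overlaps the r=11.5 cylinder; clipping to the common part keeps 49.44 mm² — 1 connected region; the cube at (-2.5, 13.5) is absent (z outside [8.5, 20.5]); Subtracting the remaining from the first: none of the subtracted shapes is present at this height, so that combined region is unchanged — 1 connected region. The outline is a single polygon with 5 vertices. Extrusion per mm of travel: 0.25 × 0.3 / (π × 0.875²) = 0.031181. Accumulating E over each segment gives final E = 1.0135.

G0 X-2.50 Y-1.00 Z6.00
G1 X1.50 Y-1.00 E0.1247
G1 X1.50 Y11.30 E0.5083
G1 X0.00 Y11.50 E0.5554
G1 X-2.50 Y11.17 E0.6341
G1 X-2.50 Y-1.00 E1.0135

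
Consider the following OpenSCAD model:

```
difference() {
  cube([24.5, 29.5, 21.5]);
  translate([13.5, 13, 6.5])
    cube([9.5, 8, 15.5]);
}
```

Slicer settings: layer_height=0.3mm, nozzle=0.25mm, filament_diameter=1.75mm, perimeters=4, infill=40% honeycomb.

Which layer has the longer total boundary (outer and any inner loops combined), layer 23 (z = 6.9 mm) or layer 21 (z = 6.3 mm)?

Layer 23 (z = 6.9): the 24.5×29.5 cube contributes its full rectangle (perimeter 108.00 mm); the cube at (13.5, 13) (footprint 9.5×8) is included at this height (perimeter 35.00 mm); Taking the first minus the rest: starting from the 24.5×29.5 cube, the 9.5×8 cube at (13.5, 13) lies wholly inside it (removes its full 76.00 mm² and its 35.00 mm outline becomes a hole wall) — boundary (outer + 1 inner loop) = 143.00 mm. So its perimeter = 143.00 mm. Layer 21 (z = 6.3): the cube is present — its section is the full 24.5×29.5 rectangle (perimeter 108.00 mm); the cube at (13.5, 13) is absent (z outside [6.5, 22]); Taking the first minus the rest: none of the subtracted shapes is present at this height, so the 24.5×29.5 cube is unchanged — boundary = 108.00 mm. So its perimeter = 108.00 mm. Layer 23 is larger (143.00 vs 108.00 mm).

layer 23 (z = 6.9 mm)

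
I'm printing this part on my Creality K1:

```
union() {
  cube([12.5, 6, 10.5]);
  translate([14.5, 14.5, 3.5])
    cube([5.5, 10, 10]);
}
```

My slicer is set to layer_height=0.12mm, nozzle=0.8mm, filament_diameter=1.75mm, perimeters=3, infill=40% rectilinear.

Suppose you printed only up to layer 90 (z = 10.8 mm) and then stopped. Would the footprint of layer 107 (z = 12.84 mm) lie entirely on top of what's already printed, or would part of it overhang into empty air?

Compare the two slices. At z = 10.8: the cube is not intersected at this z (z outside [0, 10.5]); the cube at (14.5, 14.5) (footprint 5.5×10) is included at this height (area 55.00 mm²); Merging all regions: only the 5.5×10 cube at (14.5, 14.5) is present, so the union is just that shape — area = 55.00 mm². At z = 12.84: the cube is absent (z outside [0, 10.5]); the 5.5×10 cube at (14.5, 14.5) contributes its full rectangle (area 55.00 mm²); Merging all regions: only the 5.5×10 cube at (14.5, 14.5) is present, so the union is just that shape — area = 55.00 mm². Checking containment: the cross-section at z = 12.84 is a subset of the cross-section at z = 10.8.

entirely on top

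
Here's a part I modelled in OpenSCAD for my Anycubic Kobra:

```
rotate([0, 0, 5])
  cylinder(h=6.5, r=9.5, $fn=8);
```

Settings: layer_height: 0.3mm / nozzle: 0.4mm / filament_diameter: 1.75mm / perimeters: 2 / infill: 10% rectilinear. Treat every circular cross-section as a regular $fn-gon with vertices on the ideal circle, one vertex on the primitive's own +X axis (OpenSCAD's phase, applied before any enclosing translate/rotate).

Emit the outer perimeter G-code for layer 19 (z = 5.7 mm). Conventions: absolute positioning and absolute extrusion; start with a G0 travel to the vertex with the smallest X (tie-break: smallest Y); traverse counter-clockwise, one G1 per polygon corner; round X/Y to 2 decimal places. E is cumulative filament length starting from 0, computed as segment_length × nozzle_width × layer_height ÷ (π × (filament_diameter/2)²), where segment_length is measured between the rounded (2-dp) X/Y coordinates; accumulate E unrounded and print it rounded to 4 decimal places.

At z = 5.7 mm: the r=9.5 cylinder contributes a regular 8-gon of circumradius 9.5; (rotated 5° about Z; rotation is an isometry so areas/perimeters/island counts are preserved). The outline is a single polygon with 8 vertices. Extrusion per mm of travel: 0.4 × 0.3 / (π × 0.875²) = 0.049890. Accumulating E over each segment gives final E = 2.9021.

G0 X-9.46 Y-0.83 Z5.70
G1 X-6.11 Y-7.28 E0.3626
G1 X0.83 Y-9.46 E0.7255
G1 X7.28 Y-6.11 E1.0881
G1 X9.46 Y0.83 E1.4510
G1 X6.11 Y7.28 E1.8137
G1 X-0.83 Y9.46 E2.1766
G1 X-7.28 Y6.11 E2.5392
G1 X-9.46 Y-0.83 E2.9021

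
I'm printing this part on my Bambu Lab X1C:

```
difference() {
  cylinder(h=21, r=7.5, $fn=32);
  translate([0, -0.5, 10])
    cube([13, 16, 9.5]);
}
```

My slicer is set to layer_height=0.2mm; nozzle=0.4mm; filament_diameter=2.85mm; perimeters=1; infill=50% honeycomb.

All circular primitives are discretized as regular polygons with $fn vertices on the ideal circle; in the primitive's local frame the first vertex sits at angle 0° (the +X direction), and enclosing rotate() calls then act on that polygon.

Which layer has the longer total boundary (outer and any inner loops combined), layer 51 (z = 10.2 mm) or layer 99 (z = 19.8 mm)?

Layer 51 (z = 10.2): the cylinder: section is a regular 32-gon, circumradius r=7.5 (perimeter = 2·32·7.500·sin(180°/32) = 47.05 mm); the 13×16 cube at (0, -0.5) contributes its full rectangle (perimeter 58.00 mm); After the difference (first − rest): starting from the r=7.5 cylinder, the 13×16 cube at (0, -0.5) partially overlaps it — only the 47.63 mm² overlap (of its 208.00 mm²) is removed, clipping the outline — boundary = 50.23 mm. So its perimeter = 50.23 mm. Layer 99 (z = 19.8): the cylinder: section is a regular 32-gon, circumradius r=7.5 (perimeter = 2·32·7.500·sin(180°/32) = 47.05 mm); the cube at (0, -0.5) is absent (z outside [10, 19.5]); Subtracting the remaining from the first: none of the subtracted shapes is present at this height, so the r=7.5 cylinder is unchanged — boundary = 47.05 mm. So its perimeter = 47.05 mm. Layer 51 is larger (50.23 vs 47.05 mm).

layer 51 (z = 10.2 mm)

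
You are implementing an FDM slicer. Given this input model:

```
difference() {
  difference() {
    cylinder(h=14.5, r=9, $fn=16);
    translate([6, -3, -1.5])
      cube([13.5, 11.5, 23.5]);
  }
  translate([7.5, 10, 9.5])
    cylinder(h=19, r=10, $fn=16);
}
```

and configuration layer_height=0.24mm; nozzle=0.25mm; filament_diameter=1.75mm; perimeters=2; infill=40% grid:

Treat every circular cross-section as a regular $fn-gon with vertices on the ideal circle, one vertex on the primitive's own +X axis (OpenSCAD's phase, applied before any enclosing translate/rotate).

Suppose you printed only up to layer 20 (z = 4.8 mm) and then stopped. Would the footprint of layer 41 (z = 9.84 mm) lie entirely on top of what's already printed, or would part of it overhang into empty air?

Compare the two slices. At z = 4.8: the r=9 cylinder contributes a regular 16-gon of circumradius 9 (area = (16/2)·9.000²·sin(360°/16) = 247.98 mm²); the cube at (6, -3) (footprint 13.5×11.5) is included at this height (area 155.25 mm²); After the difference (first − rest): starting from the r=9 cylinder (247.98 mm²), the 13.5×11.5 cube at (6, -3) partially overlaps it — only the 21.21 mm² overlap (of its 155.25 mm²) is removed, clipping the outline — area = 226.77 mm²; the cylinder at (7.5, 10) does not reach this height (z outside [9.5, 28.5]); Subtracting the remaining from the first: none of the subtracted shapes is present at this height, so that combined region is unchanged — area = 226.77 mm². At z = 9.84: the cylinder: section is a regular 16-gon, circumradius r=9 (area = (16/2)·9.000²·sin(360°/16) = 247.98 mm²); the cube at (6, -3) is present — its section is the full 13.5×11.5 rectangle (area 155.25 mm²); Subtracting the remaining from the first: starting from the r=9 cylinder (247.98 mm²), the 13.5×11.5 cube at (6, -3) partially overlaps it — only the 21.21 mm² overlap (of its 155.25 mm²) is removed, clipping the outline — area = 226.77 mm²; the r=10 cylinder at (7.5, 10) gives a regular 16-gon of circumradius 10 (constant along its height) (area = (16/2)·10.000²·sin(360°/16) = 306.15 mm²); Taking the first minus the rest: starting from the result so far (226.77 mm²), the r=10 cylinder at (7.5, 10) partially overlaps it — only the 47.74 mm² overlap (of its 306.15 mm²) is removed, clipping the outline — area = 179.03 mm². Checking containment: the cross-section at z = 9.84 is a subset of the cross-section at z = 4.8.

entirely on top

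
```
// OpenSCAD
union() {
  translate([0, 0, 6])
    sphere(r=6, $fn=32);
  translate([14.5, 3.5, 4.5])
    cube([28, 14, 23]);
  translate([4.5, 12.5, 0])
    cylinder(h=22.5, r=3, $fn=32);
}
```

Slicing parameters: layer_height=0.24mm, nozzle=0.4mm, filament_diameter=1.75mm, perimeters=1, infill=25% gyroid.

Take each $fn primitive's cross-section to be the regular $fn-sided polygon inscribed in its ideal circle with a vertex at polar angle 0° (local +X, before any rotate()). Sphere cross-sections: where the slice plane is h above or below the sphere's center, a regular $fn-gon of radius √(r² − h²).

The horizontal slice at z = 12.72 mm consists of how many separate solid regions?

2

At z = 12.72 mm: the sphere is not intersected at this z (|z−center|=6.720 > r=6); the cube at (14.5, 3.5) (footprint 28×14) is included at this height; the cylinder at (4.5, 12.5): section is a regular 32-gon, circumradius r=3; Taking the union: the 2 present regions are separate (no shared area or edge), so areas and boundary lengths simply add and each stays a separate island — 2 connected regions. The result has 2 disconnected regions.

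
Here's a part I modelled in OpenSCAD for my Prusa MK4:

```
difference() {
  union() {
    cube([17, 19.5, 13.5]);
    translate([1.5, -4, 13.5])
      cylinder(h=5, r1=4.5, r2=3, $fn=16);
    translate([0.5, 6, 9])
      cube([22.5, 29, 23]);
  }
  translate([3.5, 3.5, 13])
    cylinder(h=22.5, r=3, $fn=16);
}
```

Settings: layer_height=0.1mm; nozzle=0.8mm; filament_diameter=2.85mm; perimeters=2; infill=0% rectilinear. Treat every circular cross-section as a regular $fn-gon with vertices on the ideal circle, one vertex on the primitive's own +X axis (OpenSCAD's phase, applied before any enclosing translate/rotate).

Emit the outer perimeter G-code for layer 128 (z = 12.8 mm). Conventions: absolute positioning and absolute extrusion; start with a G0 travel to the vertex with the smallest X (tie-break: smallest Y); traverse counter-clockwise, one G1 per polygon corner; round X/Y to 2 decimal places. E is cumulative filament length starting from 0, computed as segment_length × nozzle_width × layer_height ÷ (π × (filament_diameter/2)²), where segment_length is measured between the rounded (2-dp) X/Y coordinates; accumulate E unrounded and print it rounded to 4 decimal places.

G0 X0.00 Y0.00 Z12.80
G1 X17.00 Y0.00 E0.2132
G1 X17.00 Y6.00 E0.2884
G1 X23.00 Y6.00 E0.3637
G1 X23.00 Y35.00 E0.7273
G1 X0.50 Y35.00 E1.0095
G1 X0.50 Y19.50 E1.2039
G1 X0.00 Y19.50 E1.2101
G1 X0.00 Y0.00 E1.4547

At z = 12.8 mm: the cube (footprint 17×19.5) is included at this height; the cone at (1.5, -4) is not intersected at this z (z outside [13.5, 18.5]); the cube at (0.5, 6) (footprint 22.5×29) is included at this height; Merging all regions: the regions partially overlap (shared area 222.75 mm²), so overlapping operands fuse into one piece — 1 connected region; the cylinder at (3.5, 3.5) is not intersected at this z (z outside [13, 35.5]); Subtracting the remaining from the first: none of the subtracted shapes is present at this height, so that combined region is unchanged — 1 connected region. The outline is a single polygon with 8 vertices. Extrusion per mm of travel: 0.8 × 0.1 / (π × 1.425²) = 0.012540. Accumulating E over each segment gives final E = 1.4547.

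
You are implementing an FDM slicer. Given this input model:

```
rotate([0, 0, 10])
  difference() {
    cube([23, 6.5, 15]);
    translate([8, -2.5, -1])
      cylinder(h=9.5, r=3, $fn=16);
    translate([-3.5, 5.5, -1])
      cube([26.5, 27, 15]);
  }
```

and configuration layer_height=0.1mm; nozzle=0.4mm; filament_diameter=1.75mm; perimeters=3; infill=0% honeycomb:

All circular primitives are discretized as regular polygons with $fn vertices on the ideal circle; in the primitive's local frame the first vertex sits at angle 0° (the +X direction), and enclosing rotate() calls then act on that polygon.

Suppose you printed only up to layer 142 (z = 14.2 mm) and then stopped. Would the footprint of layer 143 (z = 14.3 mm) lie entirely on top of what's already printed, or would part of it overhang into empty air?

entirely on top

Compare the two slices. At z = 14.2: the cube (footprint 23×6.5) is included at this height (area 149.50 mm²); the cylinder at (8, -2.5) does not reach this height (z outside [-1, 8.5]); the cube at (-3.5, 5.5) is not intersected at this z (z outside [-1, 14]); After the difference (first − rest): none of the subtracted shapes is present at this height, so the 23×6.5 cube is unchanged — area = 149.50 mm²; (rotated 10° about Z; rotation is an isometry so areas/perimeters/island counts are preserved). At z = 14.3: the cube (footprint 23×6.5) is included at this height (area 149.50 mm²); the cylinder at (8, -2.5) is not intersected at this z (z outside [-1, 8.5]); the cube at (-3.5, 5.5) is absent (z outside [-1, 14]); After the difference (first − rest): none of the subtracted shapes is present at this height, so the 23×6.5 cube is unchanged — area = 149.50 mm²; (rotated 10° about Z; rotation is an isometry so areas/perimeters/island counts are preserved). Checking containment: the cross-section at z = 14.3 is a subset of the cross-section at z = 14.2.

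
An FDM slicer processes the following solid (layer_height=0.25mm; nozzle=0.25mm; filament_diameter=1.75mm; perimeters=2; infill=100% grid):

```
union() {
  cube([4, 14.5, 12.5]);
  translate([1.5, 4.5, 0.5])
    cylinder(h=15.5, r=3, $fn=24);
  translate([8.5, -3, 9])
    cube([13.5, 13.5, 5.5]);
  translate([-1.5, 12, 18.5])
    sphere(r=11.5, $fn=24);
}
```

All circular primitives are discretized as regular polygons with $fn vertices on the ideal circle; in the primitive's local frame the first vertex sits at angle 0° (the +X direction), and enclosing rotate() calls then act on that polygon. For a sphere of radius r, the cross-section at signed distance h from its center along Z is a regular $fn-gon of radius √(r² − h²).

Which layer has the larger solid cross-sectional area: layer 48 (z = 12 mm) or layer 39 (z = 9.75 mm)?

Layer 48 (z = 12): the cube is present — its section is the full 4×14.5 rectangle (area 58.00 mm²); the r=3 cylinder at (1.5, 4.5) contributes a regular 24-gon of circumradius 3 (area = (24/2)·3.000²·sin(360°/24) = 27.95 mm²); the cube at (8.5, -3) (footprint 13.5×13.5) is included at this height (area 182.25 mm²); the r=11.5 sphere at (-1.5, 12) slices to a regular 24-gon of circumradius 9.487 (√(r²−h²) with h=6.5 from center) (area = (24/2)·9.487²·sin(360°/24) = 279.52 mm²); Combining (union): the regions partially overlap — summed areas 547.73 mm² minus the doubly-counted overlap 71.74 mm² gives 475.99 mm² — area = 475.99 mm². So its area = 475.99 mm². Layer 39 (z = 9.75): the cube is present — its section is the full 4×14.5 rectangle (area 58.00 mm²); the r=3 cylinder at (1.5, 4.5) gives a regular 24-gon of circumradius 3 (constant along its height) (area = (24/2)·3.000²·sin(360°/24) = 27.95 mm²); the 13.5×13.5 cube at (8.5, -3) contributes its full rectangle (area 182.25 mm²); the sphere at (-1.5, 12): section is a regular 24-gon, circumradius = √(r²−h²) = √(11.5²−8.75²) = 7.462 (area = (24/2)·7.462²·sin(360°/24) = 172.96 mm²); Combining (union): the regions partially overlap — summed areas 441.16 mm² minus the doubly-counted overlap 59.61 mm² gives 381.55 mm² — area = 381.55 mm². So its area = 381.55 mm². Layer 48 is larger (475.99 vs 381.55 mm²).

layer 48 (z = 12 mm)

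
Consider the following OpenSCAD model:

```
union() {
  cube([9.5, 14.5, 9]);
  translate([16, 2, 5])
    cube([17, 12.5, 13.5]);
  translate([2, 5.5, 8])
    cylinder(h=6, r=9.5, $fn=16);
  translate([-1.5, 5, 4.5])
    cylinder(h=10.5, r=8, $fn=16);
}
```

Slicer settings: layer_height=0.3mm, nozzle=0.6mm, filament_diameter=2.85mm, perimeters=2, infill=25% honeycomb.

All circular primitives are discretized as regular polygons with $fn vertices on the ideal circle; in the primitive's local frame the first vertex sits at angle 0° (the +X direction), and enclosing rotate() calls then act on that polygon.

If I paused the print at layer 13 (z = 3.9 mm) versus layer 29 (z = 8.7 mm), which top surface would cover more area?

Layer 13 (z = 3.9): the 9.5×14.5 cube contributes its full rectangle (area 137.75 mm²); the cube at (16, 2) is not intersected at this z (z outside [5, 18.5]); the cylinder at (2, 5.5) does not reach this height (z outside [8, 14]); the cylinder at (-1.5, 5) is absent (z outside [4.5, 15]); Merging all regions: only the 9.5×14.5 cube is present, so the union is just that shape — area = 137.75 mm². So its area = 137.75 mm². Layer 29 (z = 8.7): the cube (footprint 9.5×14.5) is included at this height (area 137.75 mm²); the 17×12.5 cube at (16, 2) contributes its full rectangle (area 212.50 mm²); the r=9.5 cylinder at (2, 5.5) contributes a regular 16-gon of circumradius 9.5 (area = (16/2)·9.500²·sin(360°/16) = 276.30 mm²); the r=8 cylinder at (-1.5, 5) contributes a regular 16-gon of circumradius 8 (area = (16/2)·8.000²·sin(360°/16) = 195.93 mm²); Taking the union: the regions partially overlap — summed areas 822.48 mm² minus the doubly-counted overlap 301.44 mm² gives 521.04 mm² — area = 521.04 mm². So its area = 521.04 mm². Layer 29 is larger (521.04 vs 137.75 mm²).

layer 29 (z = 8.7 mm)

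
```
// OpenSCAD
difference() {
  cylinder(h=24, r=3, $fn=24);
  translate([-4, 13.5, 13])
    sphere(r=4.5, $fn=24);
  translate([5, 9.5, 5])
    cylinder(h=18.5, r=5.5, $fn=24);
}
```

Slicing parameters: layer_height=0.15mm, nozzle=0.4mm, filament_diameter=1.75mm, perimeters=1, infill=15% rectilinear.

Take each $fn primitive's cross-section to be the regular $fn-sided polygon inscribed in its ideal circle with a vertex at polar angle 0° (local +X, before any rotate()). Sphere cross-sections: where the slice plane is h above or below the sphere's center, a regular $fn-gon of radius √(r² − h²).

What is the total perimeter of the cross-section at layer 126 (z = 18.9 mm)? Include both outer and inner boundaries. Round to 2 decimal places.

At z = 18.9 mm: the r=3 cylinder contributes a regular 24-gon of circumradius 3 (perimeter = 2·24·3.000·sin(180°/24) = 18.80 mm); the sphere at (-4, 13.5) is absent (|z−center|=5.900 > r=4.5); the r=5.5 cylinder at (5, 9.5) gives a regular 24-gon of circumradius 5.5 (constant along its height) (perimeter = 2·24·5.500·sin(180°/24) = 34.46 mm); Taking the first minus the rest: starting from the r=3 cylinder, the r=5.5 cylinder at (5, 9.5) misses the remaining region (no effect) — boundary = 18.80 mm. Overall, the cross-section is a single solid region. Total boundary length (outer) = 18.80 mm.

18.80 mm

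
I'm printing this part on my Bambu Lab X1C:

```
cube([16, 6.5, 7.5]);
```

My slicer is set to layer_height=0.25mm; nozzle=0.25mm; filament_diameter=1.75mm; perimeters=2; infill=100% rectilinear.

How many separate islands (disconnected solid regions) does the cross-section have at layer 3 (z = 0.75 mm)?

At z = 0.75 mm: the cube (footprint 16×6.5) is included at this height. Overall, the cross-section is a single solid region. Island count = 1.

1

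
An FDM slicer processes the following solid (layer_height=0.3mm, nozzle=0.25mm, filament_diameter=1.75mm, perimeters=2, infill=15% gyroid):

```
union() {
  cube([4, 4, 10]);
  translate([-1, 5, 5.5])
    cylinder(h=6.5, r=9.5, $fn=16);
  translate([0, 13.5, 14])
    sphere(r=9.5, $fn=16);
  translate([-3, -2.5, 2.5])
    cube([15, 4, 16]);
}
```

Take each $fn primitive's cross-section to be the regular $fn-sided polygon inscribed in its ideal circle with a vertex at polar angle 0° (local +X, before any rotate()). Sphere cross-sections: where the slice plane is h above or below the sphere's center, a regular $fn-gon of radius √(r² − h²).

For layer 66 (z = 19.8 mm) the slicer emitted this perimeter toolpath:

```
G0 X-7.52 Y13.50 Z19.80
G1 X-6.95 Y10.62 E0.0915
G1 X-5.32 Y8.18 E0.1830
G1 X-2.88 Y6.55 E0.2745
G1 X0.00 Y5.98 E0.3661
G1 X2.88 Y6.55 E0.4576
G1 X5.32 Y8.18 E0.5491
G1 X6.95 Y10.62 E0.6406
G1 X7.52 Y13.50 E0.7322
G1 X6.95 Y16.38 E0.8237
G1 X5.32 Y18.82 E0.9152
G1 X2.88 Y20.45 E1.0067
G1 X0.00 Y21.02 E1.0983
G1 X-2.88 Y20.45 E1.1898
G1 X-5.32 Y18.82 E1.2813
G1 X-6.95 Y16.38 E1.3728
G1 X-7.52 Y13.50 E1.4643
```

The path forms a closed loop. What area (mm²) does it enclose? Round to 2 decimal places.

173.24 mm²

Apply the shoelace formula to the sequence of (X, Y) vertices; enclosed area = 173.24 mm².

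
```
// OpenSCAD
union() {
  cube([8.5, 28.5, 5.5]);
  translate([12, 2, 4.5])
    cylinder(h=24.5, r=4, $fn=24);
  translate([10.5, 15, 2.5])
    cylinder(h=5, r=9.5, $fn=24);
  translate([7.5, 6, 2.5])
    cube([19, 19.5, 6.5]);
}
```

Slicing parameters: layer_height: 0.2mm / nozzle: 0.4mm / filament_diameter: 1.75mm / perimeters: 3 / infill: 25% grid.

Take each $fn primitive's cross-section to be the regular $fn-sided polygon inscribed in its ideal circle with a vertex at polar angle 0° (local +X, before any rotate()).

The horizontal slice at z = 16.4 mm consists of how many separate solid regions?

At z = 16.4 mm: the cube is not intersected at this z (z outside [0, 5.5]); the r=4 cylinder at (12, 2) contributes a regular 24-gon of circumradius 4; the cylinder at (10.5, 15) does not reach this height (z outside [2.5, 7.5]); the cube at (7.5, 6) is absent (z outside [2.5, 9]); Merging all regions: only the r=4 cylinder at (12, 2) is present, so the union is just that shape — 1 connected region. The result has 1 disconnected region.

1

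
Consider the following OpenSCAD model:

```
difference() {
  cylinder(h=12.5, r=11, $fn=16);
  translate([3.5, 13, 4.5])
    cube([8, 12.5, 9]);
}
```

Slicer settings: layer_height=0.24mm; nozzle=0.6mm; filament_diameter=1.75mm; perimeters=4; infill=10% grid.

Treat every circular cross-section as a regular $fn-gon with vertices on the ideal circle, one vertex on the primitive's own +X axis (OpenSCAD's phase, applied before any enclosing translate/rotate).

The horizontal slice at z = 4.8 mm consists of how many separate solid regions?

1

At z = 4.8 mm: the r=11 cylinder contributes a regular 16-gon of circumradius 11; the cube at (3.5, 13) (footprint 8×12.5) is included at this height; Taking the first minus the rest: starting from the r=11 cylinder, the 8×12.5 cube at (3.5, 13) misses the remaining region (no effect) — 1 connected region. The result has 1 disconnected region.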